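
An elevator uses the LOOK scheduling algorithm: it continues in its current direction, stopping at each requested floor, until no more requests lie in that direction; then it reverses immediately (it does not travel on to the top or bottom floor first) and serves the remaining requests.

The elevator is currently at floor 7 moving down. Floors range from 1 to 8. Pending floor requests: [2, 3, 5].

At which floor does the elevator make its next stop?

Current floor: 7, direction: down
Requests above: []
Requests below: [2, 3, 5]
Moving down and requests lie below → nearest below is max([2, 3, 5]) = 5

Answer: 5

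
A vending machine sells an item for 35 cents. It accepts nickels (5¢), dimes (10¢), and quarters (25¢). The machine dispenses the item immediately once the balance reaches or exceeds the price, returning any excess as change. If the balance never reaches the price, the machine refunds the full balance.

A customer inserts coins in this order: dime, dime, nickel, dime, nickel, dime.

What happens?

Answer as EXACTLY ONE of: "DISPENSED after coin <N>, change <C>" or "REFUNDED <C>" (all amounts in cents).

Price: 35¢
Coin 1 (dime, 10¢): balance = 10¢
Coin 2 (dime, 10¢): balance = 20¢
Coin 3 (nickel, 5¢): balance = 25¢
Coin 4 (dime, 10¢): balance = 35¢
  → balance >= price → DISPENSE, change = 35 - 35 = 0¢

Answer: DISPENSED after coin 4, change 0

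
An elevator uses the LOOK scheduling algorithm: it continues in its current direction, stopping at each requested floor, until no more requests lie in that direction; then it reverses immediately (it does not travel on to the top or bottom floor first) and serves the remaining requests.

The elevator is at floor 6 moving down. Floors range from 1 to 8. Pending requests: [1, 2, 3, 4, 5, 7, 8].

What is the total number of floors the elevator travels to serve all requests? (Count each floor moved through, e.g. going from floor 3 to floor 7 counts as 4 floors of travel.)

Start at floor 6 moving down, LOOK stop order: [5, 4, 3, 2, 1, 7, 8]
  6 → 5: |5-6| = 1, total = 1
  5 → 4: |4-5| = 1, total = 2
  4 → 3: |3-4| = 1, total = 3
  3 → 2: |2-3| = 1, total = 4
  2 → 1: |1-2| = 1, total = 5
  1 → 7: |7-1| = 6, total = 11
  7 → 8: |8-7| = 1, total = 12

Answer: 12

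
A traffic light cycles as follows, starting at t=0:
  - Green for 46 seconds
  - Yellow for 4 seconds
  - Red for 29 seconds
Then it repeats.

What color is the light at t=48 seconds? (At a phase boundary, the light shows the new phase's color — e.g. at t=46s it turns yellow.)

Answer: yellow

Derivation:
Cycle length = 46 + 4 + 29 = 79s
t = 48, phase_t = 48 mod 79 = 48
46 <= 48 < 50 (yellow end) → YELLOW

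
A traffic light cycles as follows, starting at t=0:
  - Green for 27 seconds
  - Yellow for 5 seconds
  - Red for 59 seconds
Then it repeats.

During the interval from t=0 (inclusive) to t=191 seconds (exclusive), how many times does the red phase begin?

Cycle = 27+5+59 = 91s
red phase starts at t = k*91 + 32 for k=0,1,2,...
Need k*91+32 < 191 → k < 1.747
k ∈ {0, ..., 1} → 2 starts

Answer: 2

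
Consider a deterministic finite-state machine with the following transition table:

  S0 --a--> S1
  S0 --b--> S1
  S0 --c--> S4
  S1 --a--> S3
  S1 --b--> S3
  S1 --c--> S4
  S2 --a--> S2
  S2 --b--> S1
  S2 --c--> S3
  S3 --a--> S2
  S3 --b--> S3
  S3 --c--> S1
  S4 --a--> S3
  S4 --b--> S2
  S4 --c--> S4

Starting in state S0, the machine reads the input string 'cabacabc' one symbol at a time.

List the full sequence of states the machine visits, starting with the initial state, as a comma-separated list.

Answer: S0, S4, S3, S3, S2, S3, S2, S1, S4

Derivation:
Start: S0
  read 'c': S0 --c--> S4
  read 'a': S4 --a--> S3
  read 'b': S3 --b--> S3
  read 'a': S3 --a--> S2
  read 'c': S2 --c--> S3
  read 'a': S3 --a--> S2
  read 'b': S2 --b--> S1
  read 'c': S1 --c--> S4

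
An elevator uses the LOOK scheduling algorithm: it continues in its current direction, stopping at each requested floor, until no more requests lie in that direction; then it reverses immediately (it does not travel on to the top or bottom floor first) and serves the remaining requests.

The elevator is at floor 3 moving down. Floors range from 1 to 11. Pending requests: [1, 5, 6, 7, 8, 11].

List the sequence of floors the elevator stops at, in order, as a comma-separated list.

Current: 3, moving DOWN
Serve below first (descending): [1]
Then reverse, serve above (ascending): [5, 6, 7, 8, 11]

Answer: 1, 5, 6, 7, 8, 11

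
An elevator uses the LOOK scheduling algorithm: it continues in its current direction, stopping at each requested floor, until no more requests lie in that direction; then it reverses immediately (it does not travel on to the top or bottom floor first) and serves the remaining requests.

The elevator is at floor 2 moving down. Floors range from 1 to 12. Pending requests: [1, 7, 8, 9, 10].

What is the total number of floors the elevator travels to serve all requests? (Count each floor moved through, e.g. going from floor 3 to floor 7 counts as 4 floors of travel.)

Answer: 10

Derivation:
Start at floor 2 moving down, LOOK stop order: [1, 7, 8, 9, 10]
  2 → 1: |1-2| = 1, total = 1
  1 → 7: |7-1| = 6, total = 7
  7 → 8: |8-7| = 1, total = 8
  8 → 9: |9-8| = 1, total = 9
  9 → 10: |10-9| = 1, total = 10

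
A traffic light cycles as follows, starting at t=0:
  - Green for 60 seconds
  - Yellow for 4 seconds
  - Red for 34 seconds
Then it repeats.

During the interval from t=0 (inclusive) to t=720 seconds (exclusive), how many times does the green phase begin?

Answer: 8

Derivation:
Cycle = 60+4+34 = 98s
green phase starts at t = k*98 + 0 for k=0,1,2,...
Need k*98+0 < 720 → k < 7.347
k ∈ {0, ..., 7} → 8 starts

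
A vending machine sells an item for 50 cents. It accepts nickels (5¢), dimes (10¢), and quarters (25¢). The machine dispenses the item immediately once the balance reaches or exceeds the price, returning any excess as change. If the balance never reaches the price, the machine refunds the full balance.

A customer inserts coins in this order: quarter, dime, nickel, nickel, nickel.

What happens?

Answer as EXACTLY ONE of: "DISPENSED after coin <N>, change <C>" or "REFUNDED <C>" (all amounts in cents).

Answer: DISPENSED after coin 5, change 0

Derivation:
Price: 50¢
Coin 1 (quarter, 25¢): balance = 25¢
Coin 2 (dime, 10¢): balance = 35¢
Coin 3 (nickel, 5¢): balance = 40¢
Coin 4 (nickel, 5¢): balance = 45¢
Coin 5 (nickel, 5¢): balance = 50¢
  → balance >= price → DISPENSE, change = 50 - 50 = 0¢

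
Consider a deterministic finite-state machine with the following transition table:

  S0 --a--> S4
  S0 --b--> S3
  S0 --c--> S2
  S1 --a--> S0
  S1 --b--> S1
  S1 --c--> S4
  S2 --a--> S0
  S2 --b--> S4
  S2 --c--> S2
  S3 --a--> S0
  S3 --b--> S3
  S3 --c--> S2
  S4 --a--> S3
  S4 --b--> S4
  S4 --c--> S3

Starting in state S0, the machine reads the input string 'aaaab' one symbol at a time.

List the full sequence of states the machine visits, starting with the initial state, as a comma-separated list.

Start: S0
  read 'a': S0 --a--> S4
  read 'a': S4 --a--> S3
  read 'a': S3 --a--> S0
  read 'a': S0 --a--> S4
  read 'b': S4 --b--> S4

Answer: S0, S4, S3, S0, S4, S4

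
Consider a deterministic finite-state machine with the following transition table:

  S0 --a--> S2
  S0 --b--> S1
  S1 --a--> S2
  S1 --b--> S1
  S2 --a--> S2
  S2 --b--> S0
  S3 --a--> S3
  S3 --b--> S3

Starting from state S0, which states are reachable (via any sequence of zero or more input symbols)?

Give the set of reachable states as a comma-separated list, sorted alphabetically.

BFS from S0:
  visit S0: S0--a-->S2 (new), S0--b-->S1 (new)
  visit S2: S2--a-->S2 (seen), S2--b-->S0 (seen)
  visit S1: S1--a-->S2 (seen), S1--b-->S1 (seen)

Answer: S0, S1, S2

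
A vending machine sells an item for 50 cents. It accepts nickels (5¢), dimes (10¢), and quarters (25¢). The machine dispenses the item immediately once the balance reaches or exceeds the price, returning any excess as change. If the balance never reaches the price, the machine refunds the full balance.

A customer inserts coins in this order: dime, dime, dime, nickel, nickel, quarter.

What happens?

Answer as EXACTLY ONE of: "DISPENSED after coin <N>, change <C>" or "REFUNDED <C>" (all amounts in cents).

Answer: DISPENSED after coin 6, change 15

Derivation:
Price: 50¢
Coin 1 (dime, 10¢): balance = 10¢
Coin 2 (dime, 10¢): balance = 20¢
Coin 3 (dime, 10¢): balance = 30¢
Coin 4 (nickel, 5¢): balance = 35¢
Coin 5 (nickel, 5¢): balance = 40¢
Coin 6 (quarter, 25¢): balance = 65¢
  → balance >= price → DISPENSE, change = 65 - 50 = 15¢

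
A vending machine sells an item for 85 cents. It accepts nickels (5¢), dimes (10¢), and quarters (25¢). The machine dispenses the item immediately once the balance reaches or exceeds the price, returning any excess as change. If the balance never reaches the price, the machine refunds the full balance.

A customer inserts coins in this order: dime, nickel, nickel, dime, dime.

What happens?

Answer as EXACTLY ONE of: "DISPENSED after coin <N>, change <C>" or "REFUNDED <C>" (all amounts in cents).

Price: 85¢
Coin 1 (dime, 10¢): balance = 10¢
Coin 2 (nickel, 5¢): balance = 15¢
Coin 3 (nickel, 5¢): balance = 20¢
Coin 4 (dime, 10¢): balance = 30¢
Coin 5 (dime, 10¢): balance = 40¢
All coins inserted, balance 40¢ < price 85¢ → REFUND 40¢

Answer: REFUNDED 40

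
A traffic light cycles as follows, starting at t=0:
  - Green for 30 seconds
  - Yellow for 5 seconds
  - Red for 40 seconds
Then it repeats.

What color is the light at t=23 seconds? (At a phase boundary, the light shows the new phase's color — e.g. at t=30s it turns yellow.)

Cycle length = 30 + 5 + 40 = 75s
t = 23, phase_t = 23 mod 75 = 23
23 < 30 (green end) → GREEN

Answer: green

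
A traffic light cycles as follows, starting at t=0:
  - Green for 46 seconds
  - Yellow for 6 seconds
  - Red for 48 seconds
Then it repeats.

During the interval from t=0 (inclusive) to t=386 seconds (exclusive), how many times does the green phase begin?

Answer: 4

Derivation:
Cycle = 46+6+48 = 100s
green phase starts at t = k*100 + 0 for k=0,1,2,...
Need k*100+0 < 386 → k < 3.860
k ∈ {0, ..., 3} → 4 starts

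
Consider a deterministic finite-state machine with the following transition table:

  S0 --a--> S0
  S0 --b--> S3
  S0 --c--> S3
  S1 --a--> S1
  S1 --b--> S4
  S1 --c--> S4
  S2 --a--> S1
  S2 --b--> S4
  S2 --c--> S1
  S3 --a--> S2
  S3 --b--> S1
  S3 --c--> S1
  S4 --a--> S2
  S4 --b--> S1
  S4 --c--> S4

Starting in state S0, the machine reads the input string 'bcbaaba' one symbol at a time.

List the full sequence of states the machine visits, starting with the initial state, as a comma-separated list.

Answer: S0, S3, S1, S4, S2, S1, S4, S2

Derivation:
Start: S0
  read 'b': S0 --b--> S3
  read 'c': S3 --c--> S1
  read 'b': S1 --b--> S4
  read 'a': S4 --a--> S2
  read 'a': S2 --a--> S1
  read 'b': S1 --b--> S4
  read 'a': S4 --a--> S2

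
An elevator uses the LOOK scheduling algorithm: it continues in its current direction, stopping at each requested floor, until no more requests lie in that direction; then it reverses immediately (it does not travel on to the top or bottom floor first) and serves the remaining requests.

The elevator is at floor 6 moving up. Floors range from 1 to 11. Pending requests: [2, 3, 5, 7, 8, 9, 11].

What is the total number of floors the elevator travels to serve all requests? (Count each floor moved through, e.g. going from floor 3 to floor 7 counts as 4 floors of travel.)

Answer: 14

Derivation:
Start at floor 6 moving up, LOOK stop order: [7, 8, 9, 11, 5, 3, 2]
  6 → 7: |7-6| = 1, total = 1
  7 → 8: |8-7| = 1, total = 2
  8 → 9: |9-8| = 1, total = 3
  9 → 11: |11-9| = 2, total = 5
  11 → 5: |5-11| = 6, total = 11
  5 → 3: |3-5| = 2, total = 13
  3 → 2: |2-3| = 1, total = 14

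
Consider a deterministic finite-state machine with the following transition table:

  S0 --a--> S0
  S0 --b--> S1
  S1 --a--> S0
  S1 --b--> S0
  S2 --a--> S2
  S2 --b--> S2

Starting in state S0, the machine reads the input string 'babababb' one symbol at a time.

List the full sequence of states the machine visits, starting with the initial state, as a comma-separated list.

Start: S0
  read 'b': S0 --b--> S1
  read 'a': S1 --a--> S0
  read 'b': S0 --b--> S1
  read 'a': S1 --a--> S0
  read 'b': S0 --b--> S1
  read 'a': S1 --a--> S0
  read 'b': S0 --b--> S1
  read 'b': S1 --b--> S0

Answer: S0, S1, S0, S1, S0, S1, S0, S1, S0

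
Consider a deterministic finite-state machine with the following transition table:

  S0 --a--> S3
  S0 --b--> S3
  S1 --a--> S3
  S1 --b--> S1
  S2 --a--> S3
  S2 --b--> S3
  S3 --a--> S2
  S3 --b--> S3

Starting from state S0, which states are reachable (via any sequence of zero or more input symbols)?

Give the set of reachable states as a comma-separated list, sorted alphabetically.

BFS from S0:
  visit S0: S0--a-->S3 (new), S0--b-->S3 (seen)
  visit S3: S3--a-->S2 (new), S3--b-->S3 (seen)
  visit S2: S2--a-->S3 (seen), S2--b-->S3 (seen)

Answer: S0, S2, S3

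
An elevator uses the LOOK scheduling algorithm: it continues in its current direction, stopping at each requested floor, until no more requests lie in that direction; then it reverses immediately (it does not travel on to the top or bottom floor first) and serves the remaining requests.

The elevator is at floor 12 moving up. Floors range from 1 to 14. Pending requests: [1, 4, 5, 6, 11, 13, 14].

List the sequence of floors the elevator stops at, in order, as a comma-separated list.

Current: 12, moving UP
Serve above first (ascending): [13, 14]
Then reverse, serve below (descending): [11, 6, 5, 4, 1]

Answer: 13, 14, 11, 6, 5, 4, 1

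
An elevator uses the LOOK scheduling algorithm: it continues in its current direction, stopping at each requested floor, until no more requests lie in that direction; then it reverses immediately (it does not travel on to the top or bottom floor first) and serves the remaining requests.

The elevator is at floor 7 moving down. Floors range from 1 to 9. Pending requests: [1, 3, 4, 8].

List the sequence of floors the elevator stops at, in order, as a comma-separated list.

Current: 7, moving DOWN
Serve below first (descending): [4, 3, 1]
Then reverse, serve above (ascending): [8]

Answer: 4, 3, 1, 8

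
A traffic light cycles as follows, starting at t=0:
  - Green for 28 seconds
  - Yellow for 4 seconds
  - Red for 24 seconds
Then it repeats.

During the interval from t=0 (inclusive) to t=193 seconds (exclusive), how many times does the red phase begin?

Cycle = 28+4+24 = 56s
red phase starts at t = k*56 + 32 for k=0,1,2,...
Need k*56+32 < 193 → k < 2.875
k ∈ {0, ..., 2} → 3 starts

Answer: 3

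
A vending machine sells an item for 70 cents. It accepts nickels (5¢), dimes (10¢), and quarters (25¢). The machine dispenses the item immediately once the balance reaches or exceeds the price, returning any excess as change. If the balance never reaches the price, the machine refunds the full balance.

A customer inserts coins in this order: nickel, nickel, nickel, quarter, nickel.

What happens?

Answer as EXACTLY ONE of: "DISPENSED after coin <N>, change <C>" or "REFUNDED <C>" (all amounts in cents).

Price: 70¢
Coin 1 (nickel, 5¢): balance = 5¢
Coin 2 (nickel, 5¢): balance = 10¢
Coin 3 (nickel, 5¢): balance = 15¢
Coin 4 (quarter, 25¢): balance = 40¢
Coin 5 (nickel, 5¢): balance = 45¢
All coins inserted, balance 45¢ < price 70¢ → REFUND 45¢

Answer: REFUNDED 45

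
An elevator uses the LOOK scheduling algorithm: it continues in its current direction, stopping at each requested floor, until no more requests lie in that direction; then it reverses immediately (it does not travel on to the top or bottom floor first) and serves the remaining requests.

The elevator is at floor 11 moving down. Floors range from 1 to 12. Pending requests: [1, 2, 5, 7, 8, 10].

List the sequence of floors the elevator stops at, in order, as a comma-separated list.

Current: 11, moving DOWN
Serve below first (descending): [10, 8, 7, 5, 2, 1]
Then reverse, serve above (ascending): []

Answer: 10, 8, 7, 5, 2, 1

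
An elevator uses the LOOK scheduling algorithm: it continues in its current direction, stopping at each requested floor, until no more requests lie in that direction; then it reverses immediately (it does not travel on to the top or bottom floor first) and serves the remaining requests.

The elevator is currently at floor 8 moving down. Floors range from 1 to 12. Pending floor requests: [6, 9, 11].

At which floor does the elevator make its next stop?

Answer: 6

Derivation:
Current floor: 8, direction: down
Requests above: [9, 11]
Requests below: [6]
Moving down and requests lie below → nearest below is max([6]) = 6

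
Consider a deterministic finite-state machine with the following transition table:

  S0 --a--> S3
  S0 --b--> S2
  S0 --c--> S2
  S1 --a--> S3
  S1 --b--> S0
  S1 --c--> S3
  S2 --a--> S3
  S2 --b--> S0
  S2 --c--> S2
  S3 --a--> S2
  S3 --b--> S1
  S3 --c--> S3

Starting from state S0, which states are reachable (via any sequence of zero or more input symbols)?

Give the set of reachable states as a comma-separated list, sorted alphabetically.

Answer: S0, S1, S2, S3

Derivation:
BFS from S0:
  visit S0: S0--a-->S3 (new), S0--b-->S2 (new), S0--c-->S2 (seen)
  visit S3: S3--a-->S2 (seen), S3--b-->S1 (new), S3--c-->S3 (seen)
  visit S2: S2--a-->S3 (seen), S2--b-->S0 (seen), S2--c-->S2 (seen)
  visit S1: S1--a-->S3 (seen), S1--b-->S0 (seen), S1--c-->S3 (seen)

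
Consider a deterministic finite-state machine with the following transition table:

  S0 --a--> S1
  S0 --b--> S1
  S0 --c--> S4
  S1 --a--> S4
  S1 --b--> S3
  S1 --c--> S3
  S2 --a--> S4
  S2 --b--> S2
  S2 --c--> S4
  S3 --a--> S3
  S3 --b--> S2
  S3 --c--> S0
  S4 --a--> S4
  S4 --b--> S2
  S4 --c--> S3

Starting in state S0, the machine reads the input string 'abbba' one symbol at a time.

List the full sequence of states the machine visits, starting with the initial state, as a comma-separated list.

Answer: S0, S1, S3, S2, S2, S4

Derivation:
Start: S0
  read 'a': S0 --a--> S1
  read 'b': S1 --b--> S3
  read 'b': S3 --b--> S2
  read 'b': S2 --b--> S2
  read 'a': S2 --a--> S4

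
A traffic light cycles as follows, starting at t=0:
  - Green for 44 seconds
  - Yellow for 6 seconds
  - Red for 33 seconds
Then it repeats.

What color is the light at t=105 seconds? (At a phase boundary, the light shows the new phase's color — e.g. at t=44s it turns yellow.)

Answer: green

Derivation:
Cycle length = 44 + 6 + 33 = 83s
t = 105, phase_t = 105 mod 83 = 22
22 < 44 (green end) → GREEN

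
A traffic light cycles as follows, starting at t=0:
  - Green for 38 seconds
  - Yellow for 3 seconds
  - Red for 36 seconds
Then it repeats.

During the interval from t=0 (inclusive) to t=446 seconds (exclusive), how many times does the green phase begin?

Cycle = 38+3+36 = 77s
green phase starts at t = k*77 + 0 for k=0,1,2,...
Need k*77+0 < 446 → k < 5.792
k ∈ {0, ..., 5} → 6 starts

Answer: 6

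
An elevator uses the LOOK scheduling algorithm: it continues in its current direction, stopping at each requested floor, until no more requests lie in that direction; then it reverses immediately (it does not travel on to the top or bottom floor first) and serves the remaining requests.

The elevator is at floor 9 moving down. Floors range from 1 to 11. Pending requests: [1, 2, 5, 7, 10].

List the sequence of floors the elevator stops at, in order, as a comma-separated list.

Answer: 7, 5, 2, 1, 10

Derivation:
Current: 9, moving DOWN
Serve below first (descending): [7, 5, 2, 1]
Then reverse, serve above (ascending): [10]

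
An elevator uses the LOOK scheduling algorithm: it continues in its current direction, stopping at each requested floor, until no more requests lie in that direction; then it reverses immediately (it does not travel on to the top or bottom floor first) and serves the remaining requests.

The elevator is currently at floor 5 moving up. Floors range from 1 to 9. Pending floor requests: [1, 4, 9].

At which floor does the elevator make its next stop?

Current floor: 5, direction: up
Requests above: [9]
Requests below: [1, 4]
Moving up and requests lie above → nearest above is min([9]) = 9

Answer: 9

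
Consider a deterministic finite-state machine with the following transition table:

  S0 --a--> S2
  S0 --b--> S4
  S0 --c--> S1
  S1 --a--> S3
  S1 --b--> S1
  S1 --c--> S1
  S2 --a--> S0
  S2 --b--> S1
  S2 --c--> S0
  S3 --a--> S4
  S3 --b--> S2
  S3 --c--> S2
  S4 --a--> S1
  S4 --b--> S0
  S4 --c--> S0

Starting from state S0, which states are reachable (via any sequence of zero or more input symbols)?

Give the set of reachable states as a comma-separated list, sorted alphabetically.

Answer: S0, S1, S2, S3, S4

Derivation:
BFS from S0:
  visit S0: S0--a-->S2 (new), S0--b-->S4 (new), S0--c-->S1 (new)
  visit S2: S2--a-->S0 (seen), S2--b-->S1 (seen), S2--c-->S0 (seen)
  visit S4: S4--a-->S1 (seen), S4--b-->S0 (seen), S4--c-->S0 (seen)
  visit S1: S1--a-->S3 (new), S1--b-->S1 (seen), S1--c-->S1 (seen)
  visit S3: S3--a-->S4 (seen), S3--b-->S2 (seen), S3--c-->S2 (seen)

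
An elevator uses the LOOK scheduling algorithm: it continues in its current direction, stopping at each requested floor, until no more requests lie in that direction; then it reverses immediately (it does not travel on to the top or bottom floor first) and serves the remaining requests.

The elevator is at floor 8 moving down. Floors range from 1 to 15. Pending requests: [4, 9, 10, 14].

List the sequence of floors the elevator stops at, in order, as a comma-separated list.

Answer: 4, 9, 10, 14

Derivation:
Current: 8, moving DOWN
Serve below first (descending): [4]
Then reverse, serve above (ascending): [9, 10, 14]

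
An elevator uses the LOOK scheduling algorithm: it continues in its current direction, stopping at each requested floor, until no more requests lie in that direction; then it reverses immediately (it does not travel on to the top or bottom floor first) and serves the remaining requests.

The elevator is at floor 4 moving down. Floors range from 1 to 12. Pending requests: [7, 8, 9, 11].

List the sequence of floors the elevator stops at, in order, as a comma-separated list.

Current: 4, moving DOWN
Serve below first (descending): []
Then reverse, serve above (ascending): [7, 8, 9, 11]

Answer: 7, 8, 9, 11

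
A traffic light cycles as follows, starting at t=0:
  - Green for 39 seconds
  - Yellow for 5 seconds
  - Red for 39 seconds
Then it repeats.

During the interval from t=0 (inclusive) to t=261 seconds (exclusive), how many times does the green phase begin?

Cycle = 39+5+39 = 83s
green phase starts at t = k*83 + 0 for k=0,1,2,...
Need k*83+0 < 261 → k < 3.145
k ∈ {0, ..., 3} → 4 starts

Answer: 4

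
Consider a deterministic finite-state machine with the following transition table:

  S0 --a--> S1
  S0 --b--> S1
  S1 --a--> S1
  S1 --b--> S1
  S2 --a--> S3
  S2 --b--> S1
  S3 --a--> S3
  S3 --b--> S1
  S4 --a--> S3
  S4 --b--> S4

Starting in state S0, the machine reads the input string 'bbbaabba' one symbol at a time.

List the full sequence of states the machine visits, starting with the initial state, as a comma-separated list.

Answer: S0, S1, S1, S1, S1, S1, S1, S1, S1

Derivation:
Start: S0
  read 'b': S0 --b--> S1
  read 'b': S1 --b--> S1
  read 'b': S1 --b--> S1
  read 'a': S1 --a--> S1
  read 'a': S1 --a--> S1
  read 'b': S1 --b--> S1
  read 'b': S1 --b--> S1
  read 'a': S1 --a--> S1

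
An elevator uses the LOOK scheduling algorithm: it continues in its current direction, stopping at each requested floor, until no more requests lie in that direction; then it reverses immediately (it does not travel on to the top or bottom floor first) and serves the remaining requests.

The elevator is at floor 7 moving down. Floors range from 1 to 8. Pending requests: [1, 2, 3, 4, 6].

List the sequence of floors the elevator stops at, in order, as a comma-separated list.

Answer: 6, 4, 3, 2, 1

Derivation:
Current: 7, moving DOWN
Serve below first (descending): [6, 4, 3, 2, 1]
Then reverse, serve above (ascending): []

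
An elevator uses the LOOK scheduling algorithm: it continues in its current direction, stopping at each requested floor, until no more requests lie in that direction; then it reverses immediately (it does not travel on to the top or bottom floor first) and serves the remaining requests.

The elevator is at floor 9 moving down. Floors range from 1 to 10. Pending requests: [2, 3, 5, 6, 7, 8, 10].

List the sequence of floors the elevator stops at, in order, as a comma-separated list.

Current: 9, moving DOWN
Serve below first (descending): [8, 7, 6, 5, 3, 2]
Then reverse, serve above (ascending): [10]

Answer: 8, 7, 6, 5, 3, 2, 10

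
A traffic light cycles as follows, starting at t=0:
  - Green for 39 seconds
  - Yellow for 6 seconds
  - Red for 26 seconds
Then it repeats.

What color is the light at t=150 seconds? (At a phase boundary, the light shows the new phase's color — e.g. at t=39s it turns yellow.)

Cycle length = 39 + 6 + 26 = 71s
t = 150, phase_t = 150 mod 71 = 8
8 < 39 (green end) → GREEN

Answer: green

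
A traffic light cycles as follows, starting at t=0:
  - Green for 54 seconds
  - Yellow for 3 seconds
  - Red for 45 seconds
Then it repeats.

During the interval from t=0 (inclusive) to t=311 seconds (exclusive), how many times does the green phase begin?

Cycle = 54+3+45 = 102s
green phase starts at t = k*102 + 0 for k=0,1,2,...
Need k*102+0 < 311 → k < 3.049
k ∈ {0, ..., 3} → 4 starts

Answer: 4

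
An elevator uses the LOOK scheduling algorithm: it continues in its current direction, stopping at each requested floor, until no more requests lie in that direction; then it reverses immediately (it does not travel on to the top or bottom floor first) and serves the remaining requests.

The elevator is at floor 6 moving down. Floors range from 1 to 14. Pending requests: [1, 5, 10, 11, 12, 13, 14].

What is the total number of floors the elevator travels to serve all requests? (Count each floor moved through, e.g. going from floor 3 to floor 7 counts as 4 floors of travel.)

Answer: 18

Derivation:
Start at floor 6 moving down, LOOK stop order: [5, 1, 10, 11, 12, 13, 14]
  6 → 5: |5-6| = 1, total = 1
  5 → 1: |1-5| = 4, total = 5
  1 → 10: |10-1| = 9, total = 14
  10 → 11: |11-10| = 1, total = 15
  11 → 12: |12-11| = 1, total = 16
  12 → 13: |13-12| = 1, total = 17
  13 → 14: |14-13| = 1, total = 18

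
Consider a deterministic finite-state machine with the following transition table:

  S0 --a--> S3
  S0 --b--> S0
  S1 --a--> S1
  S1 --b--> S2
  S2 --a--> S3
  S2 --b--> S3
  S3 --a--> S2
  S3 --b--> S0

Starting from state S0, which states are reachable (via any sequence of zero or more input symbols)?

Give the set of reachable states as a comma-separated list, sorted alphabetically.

BFS from S0:
  visit S0: S0--a-->S3 (new), S0--b-->S0 (seen)
  visit S3: S3--a-->S2 (new), S3--b-->S0 (seen)
  visit S2: S2--a-->S3 (seen), S2--b-->S3 (seen)

Answer: S0, S2, S3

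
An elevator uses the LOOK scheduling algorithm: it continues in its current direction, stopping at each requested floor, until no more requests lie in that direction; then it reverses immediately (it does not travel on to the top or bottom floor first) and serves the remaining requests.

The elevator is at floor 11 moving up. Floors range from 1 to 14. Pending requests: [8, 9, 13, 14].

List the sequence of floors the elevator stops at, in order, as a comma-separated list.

Current: 11, moving UP
Serve above first (ascending): [13, 14]
Then reverse, serve below (descending): [9, 8]

Answer: 13, 14, 9, 8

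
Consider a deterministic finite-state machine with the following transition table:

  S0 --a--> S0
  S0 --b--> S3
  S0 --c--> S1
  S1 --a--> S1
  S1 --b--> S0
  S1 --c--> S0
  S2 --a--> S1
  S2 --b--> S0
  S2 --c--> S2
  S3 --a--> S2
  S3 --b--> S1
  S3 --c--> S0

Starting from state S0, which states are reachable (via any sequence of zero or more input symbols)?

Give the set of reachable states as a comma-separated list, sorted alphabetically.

Answer: S0, S1, S2, S3

Derivation:
BFS from S0:
  visit S0: S0--a-->S0 (seen), S0--b-->S3 (new), S0--c-->S1 (new)
  visit S3: S3--a-->S2 (new), S3--b-->S1 (seen), S3--c-->S0 (seen)
  visit S1: S1--a-->S1 (seen), S1--b-->S0 (seen), S1--c-->S0 (seen)
  visit S2: S2--a-->S1 (seen), S2--b-->S0 (seen), S2--c-->S2 (seen)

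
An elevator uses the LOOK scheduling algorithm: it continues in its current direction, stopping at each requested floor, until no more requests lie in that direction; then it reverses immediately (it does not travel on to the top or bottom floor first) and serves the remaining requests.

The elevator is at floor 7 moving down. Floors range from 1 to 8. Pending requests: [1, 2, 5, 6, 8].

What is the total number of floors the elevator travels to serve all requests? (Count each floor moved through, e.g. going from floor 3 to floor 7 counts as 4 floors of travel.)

Answer: 13

Derivation:
Start at floor 7 moving down, LOOK stop order: [6, 5, 2, 1, 8]
  7 → 6: |6-7| = 1, total = 1
  6 → 5: |5-6| = 1, total = 2
  5 → 2: |2-5| = 3, total = 5
  2 → 1: |1-2| = 1, total = 6
  1 → 8: |8-1| = 7, total = 13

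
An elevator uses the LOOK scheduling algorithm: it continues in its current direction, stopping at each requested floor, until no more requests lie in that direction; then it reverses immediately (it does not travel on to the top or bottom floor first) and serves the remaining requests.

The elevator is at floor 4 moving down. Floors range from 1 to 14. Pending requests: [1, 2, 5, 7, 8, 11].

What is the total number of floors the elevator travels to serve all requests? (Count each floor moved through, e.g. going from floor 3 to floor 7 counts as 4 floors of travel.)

Start at floor 4 moving down, LOOK stop order: [2, 1, 5, 7, 8, 11]
  4 → 2: |2-4| = 2, total = 2
  2 → 1: |1-2| = 1, total = 3
  1 → 5: |5-1| = 4, total = 7
  5 → 7: |7-5| = 2, total = 9
  7 → 8: |8-7| = 1, total = 10
  8 → 11: |11-8| = 3, total = 13

Answer: 13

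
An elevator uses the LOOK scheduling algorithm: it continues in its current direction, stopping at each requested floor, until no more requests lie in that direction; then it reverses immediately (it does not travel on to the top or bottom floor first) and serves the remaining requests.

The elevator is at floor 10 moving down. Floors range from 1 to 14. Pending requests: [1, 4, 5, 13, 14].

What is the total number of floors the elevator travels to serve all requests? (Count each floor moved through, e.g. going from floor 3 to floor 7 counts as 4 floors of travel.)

Start at floor 10 moving down, LOOK stop order: [5, 4, 1, 13, 14]
  10 → 5: |5-10| = 5, total = 5
  5 → 4: |4-5| = 1, total = 6
  4 → 1: |1-4| = 3, total = 9
  1 → 13: |13-1| = 12, total = 21
  13 → 14: |14-13| = 1, total = 22

Answer: 22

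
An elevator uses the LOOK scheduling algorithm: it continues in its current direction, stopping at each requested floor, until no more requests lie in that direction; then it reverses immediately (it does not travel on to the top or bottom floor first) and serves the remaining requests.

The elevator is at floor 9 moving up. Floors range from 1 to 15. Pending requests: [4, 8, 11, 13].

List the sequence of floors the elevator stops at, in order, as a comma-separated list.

Current: 9, moving UP
Serve above first (ascending): [11, 13]
Then reverse, serve below (descending): [8, 4]

Answer: 11, 13, 8, 4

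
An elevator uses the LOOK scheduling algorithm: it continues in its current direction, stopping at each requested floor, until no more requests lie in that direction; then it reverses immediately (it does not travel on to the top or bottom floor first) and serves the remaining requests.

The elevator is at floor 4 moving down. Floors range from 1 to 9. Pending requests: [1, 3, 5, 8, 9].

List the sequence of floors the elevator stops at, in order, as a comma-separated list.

Answer: 3, 1, 5, 8, 9

Derivation:
Current: 4, moving DOWN
Serve below first (descending): [3, 1]
Then reverse, serve above (ascending): [5, 8, 9]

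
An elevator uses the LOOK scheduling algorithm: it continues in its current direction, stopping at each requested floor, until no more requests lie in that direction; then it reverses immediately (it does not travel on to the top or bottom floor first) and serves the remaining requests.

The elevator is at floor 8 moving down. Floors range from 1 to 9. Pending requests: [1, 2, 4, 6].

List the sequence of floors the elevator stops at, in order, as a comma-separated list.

Answer: 6, 4, 2, 1

Derivation:
Current: 8, moving DOWN
Serve below first (descending): [6, 4, 2, 1]
Then reverse, serve above (ascending): []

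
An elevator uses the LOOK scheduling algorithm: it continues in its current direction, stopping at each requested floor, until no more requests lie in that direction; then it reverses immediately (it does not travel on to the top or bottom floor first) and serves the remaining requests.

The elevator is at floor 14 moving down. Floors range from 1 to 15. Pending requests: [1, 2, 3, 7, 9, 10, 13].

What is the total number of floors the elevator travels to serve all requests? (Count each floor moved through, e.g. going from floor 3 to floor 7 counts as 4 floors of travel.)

Start at floor 14 moving down, LOOK stop order: [13, 10, 9, 7, 3, 2, 1]
  14 → 13: |13-14| = 1, total = 1
  13 → 10: |10-13| = 3, total = 4
  10 → 9: |9-10| = 1, total = 5
  9 → 7: |7-9| = 2, total = 7
  7 → 3: |3-7| = 4, total = 11
  3 → 2: |2-3| = 1, total = 12
  2 → 1: |1-2| = 1, total = 13

Answer: 13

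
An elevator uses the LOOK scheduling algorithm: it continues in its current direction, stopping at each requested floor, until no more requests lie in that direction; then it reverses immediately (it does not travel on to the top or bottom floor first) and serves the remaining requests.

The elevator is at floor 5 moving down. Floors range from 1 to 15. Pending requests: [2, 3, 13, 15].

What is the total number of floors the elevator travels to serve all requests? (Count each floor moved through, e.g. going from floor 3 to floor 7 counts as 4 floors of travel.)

Start at floor 5 moving down, LOOK stop order: [3, 2, 13, 15]
  5 → 3: |3-5| = 2, total = 2
  3 → 2: |2-3| = 1, total = 3
  2 → 13: |13-2| = 11, total = 14
  13 → 15: |15-13| = 2, total = 16

Answer: 16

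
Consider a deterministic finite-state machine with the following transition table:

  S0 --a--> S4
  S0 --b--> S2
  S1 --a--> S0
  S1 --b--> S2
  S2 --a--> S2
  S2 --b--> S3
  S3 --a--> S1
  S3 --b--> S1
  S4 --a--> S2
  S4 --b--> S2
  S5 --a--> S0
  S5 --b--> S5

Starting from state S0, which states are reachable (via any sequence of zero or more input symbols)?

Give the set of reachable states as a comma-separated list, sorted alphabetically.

Answer: S0, S1, S2, S3, S4

Derivation:
BFS from S0:
  visit S0: S0--a-->S4 (new), S0--b-->S2 (new)
  visit S4: S4--a-->S2 (seen), S4--b-->S2 (seen)
  visit S2: S2--a-->S2 (seen), S2--b-->S3 (new)
  visit S3: S3--a-->S1 (new), S3--b-->S1 (seen)
  visit S1: S1--a-->S0 (seen), S1--b-->S2 (seen)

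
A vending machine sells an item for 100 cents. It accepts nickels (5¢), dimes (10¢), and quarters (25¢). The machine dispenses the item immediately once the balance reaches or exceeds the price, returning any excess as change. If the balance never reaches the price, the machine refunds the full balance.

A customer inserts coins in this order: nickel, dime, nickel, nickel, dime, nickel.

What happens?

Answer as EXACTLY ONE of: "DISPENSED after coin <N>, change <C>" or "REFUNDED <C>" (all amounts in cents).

Answer: REFUNDED 40

Derivation:
Price: 100¢
Coin 1 (nickel, 5¢): balance = 5¢
Coin 2 (dime, 10¢): balance = 15¢
Coin 3 (nickel, 5¢): balance = 20¢
Coin 4 (nickel, 5¢): balance = 25¢
Coin 5 (dime, 10¢): balance = 35¢
Coin 6 (nickel, 5¢): balance = 40¢
All coins inserted, balance 40¢ < price 100¢ → REFUND 40¢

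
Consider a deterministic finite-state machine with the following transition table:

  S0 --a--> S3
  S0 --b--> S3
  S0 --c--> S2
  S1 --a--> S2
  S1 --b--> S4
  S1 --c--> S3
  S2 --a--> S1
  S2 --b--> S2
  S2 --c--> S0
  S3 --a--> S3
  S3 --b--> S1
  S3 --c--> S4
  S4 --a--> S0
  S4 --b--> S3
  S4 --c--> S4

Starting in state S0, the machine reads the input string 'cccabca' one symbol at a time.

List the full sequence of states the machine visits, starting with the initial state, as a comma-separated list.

Answer: S0, S2, S0, S2, S1, S4, S4, S0

Derivation:
Start: S0
  read 'c': S0 --c--> S2
  read 'c': S2 --c--> S0
  read 'c': S0 --c--> S2
  read 'a': S2 --a--> S1
  read 'b': S1 --b--> S4
  read 'c': S4 --c--> S4
  read 'a': S4 --a--> S0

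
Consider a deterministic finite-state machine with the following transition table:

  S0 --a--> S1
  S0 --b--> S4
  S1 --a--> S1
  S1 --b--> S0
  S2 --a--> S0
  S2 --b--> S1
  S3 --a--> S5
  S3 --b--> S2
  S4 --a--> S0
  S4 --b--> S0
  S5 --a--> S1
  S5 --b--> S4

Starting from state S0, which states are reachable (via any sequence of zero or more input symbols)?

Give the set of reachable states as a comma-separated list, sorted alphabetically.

BFS from S0:
  visit S0: S0--a-->S1 (new), S0--b-->S4 (new)
  visit S1: S1--a-->S1 (seen), S1--b-->S0 (seen)
  visit S4: S4--a-->S0 (seen), S4--b-->S0 (seen)

Answer: S0, S1, S4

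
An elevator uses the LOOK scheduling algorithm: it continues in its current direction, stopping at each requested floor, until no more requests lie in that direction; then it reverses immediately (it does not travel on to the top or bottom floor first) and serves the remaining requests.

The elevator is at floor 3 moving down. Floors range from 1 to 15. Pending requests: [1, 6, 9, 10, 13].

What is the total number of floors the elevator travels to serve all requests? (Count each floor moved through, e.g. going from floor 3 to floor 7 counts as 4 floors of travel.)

Start at floor 3 moving down, LOOK stop order: [1, 6, 9, 10, 13]
  3 → 1: |1-3| = 2, total = 2
  1 → 6: |6-1| = 5, total = 7
  6 → 9: |9-6| = 3, total = 10
  9 → 10: |10-9| = 1, total = 11
  10 → 13: |13-10| = 3, total = 14

Answer: 14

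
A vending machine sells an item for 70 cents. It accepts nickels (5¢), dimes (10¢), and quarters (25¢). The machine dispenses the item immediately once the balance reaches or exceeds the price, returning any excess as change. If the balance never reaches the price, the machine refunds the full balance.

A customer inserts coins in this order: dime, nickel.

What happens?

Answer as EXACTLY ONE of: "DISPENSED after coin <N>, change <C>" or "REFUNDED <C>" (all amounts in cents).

Price: 70¢
Coin 1 (dime, 10¢): balance = 10¢
Coin 2 (nickel, 5¢): balance = 15¢
All coins inserted, balance 15¢ < price 70¢ → REFUND 15¢

Answer: REFUNDED 15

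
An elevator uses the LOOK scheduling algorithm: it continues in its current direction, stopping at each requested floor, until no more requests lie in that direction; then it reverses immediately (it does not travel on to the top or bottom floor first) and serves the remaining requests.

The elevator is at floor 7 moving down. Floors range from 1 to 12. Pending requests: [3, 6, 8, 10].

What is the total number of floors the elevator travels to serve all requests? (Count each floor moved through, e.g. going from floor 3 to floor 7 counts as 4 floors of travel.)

Start at floor 7 moving down, LOOK stop order: [6, 3, 8, 10]
  7 → 6: |6-7| = 1, total = 1
  6 → 3: |3-6| = 3, total = 4
  3 → 8: |8-3| = 5, total = 9
  8 → 10: |10-8| = 2, total = 11

Answer: 11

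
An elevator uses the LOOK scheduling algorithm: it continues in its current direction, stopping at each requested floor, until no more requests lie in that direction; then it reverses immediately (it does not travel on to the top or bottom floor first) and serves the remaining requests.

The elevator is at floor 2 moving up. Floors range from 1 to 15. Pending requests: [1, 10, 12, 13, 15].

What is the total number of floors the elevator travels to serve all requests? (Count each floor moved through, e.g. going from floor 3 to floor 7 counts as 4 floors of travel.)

Start at floor 2 moving up, LOOK stop order: [10, 12, 13, 15, 1]
  2 → 10: |10-2| = 8, total = 8
  10 → 12: |12-10| = 2, total = 10
  12 → 13: |13-12| = 1, total = 11
  13 → 15: |15-13| = 2, total = 13
  15 → 1: |1-15| = 14, total = 27

Answer: 27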